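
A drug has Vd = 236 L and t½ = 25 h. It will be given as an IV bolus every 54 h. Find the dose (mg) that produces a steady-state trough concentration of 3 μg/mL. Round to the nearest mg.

τ/t½ = 54/25 ≈ 2.16, so f = (1/2)^(54/25) ≈ 0.223756.
Cmin,ss = (D/Vd)·f/(1−f), so D = Cmin,ss·Vd·(1−f)/f.
D = 3 × 236 × (1−f)/f ≈ 3 × 236 × 3.46915 ≈ 2456.16 mg.

2456 mg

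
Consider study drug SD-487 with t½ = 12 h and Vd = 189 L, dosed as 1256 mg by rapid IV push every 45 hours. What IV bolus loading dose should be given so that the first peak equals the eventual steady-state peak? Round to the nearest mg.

1357 mg

f = (1/2)^(45/12) ≈ 0.074325; accumulation ratio R = 1/(1−f) ≈ 1.08029.
Loading dose to hit Cmax,ss on first dose: D_load = D_maint·R ≈ 1256 × 1.08029 ≈ 1356.84 mg.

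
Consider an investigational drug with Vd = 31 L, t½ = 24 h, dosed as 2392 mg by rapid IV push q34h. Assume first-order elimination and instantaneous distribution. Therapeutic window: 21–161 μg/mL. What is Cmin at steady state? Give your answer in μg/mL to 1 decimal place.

46.2 μg/mL

k = ln2/t½ = ln2/24 ≈ 0.028881 h⁻¹; fraction remaining f = e^(−kτ) = e^(−0.028881×34) ≈ 0.3746.
Single-dose peak C₀ = D/Vd = 2392/31 ≈ 77.161 μg/mL.
Steady-state trough Cmin,ss = C₀·f/(1−f) ≈ 77.161 × 0.3746/0.6254 ≈ 46.218 μg/mL.
Trough 46.2 μg/mL vs MEC 21 μg/mL: adequate.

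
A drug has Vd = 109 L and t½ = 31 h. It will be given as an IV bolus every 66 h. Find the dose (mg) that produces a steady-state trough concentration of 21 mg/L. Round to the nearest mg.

7724 mg

τ/t½ = 66/31 ≈ 2.129, so f = (1/2)^(66/31) ≈ 0.228611.
Cmin,ss = (D/Vd)·f/(1−f), so D = Cmin,ss·Vd·(1−f)/f.
D = 21 × 109 × (1−f)/f ≈ 21 × 109 × 3.37424 ≈ 7723.64 mg.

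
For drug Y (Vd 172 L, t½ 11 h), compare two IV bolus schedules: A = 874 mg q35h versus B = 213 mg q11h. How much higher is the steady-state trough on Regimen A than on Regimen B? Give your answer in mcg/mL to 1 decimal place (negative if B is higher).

Regimen A: f = (1/2)^(35/11) ≈ 0.1102; Cmin,ss = (874/172)·f/(1−f) ≈ 0.629 mcg/mL.
Regimen B: f = (1/2)^(11/11) ≈ 0.5000; Cmin,ss = (213/172)·f/(1−f) ≈ 1.238 mcg/mL.
Difference ≈ 0.629 − 1.238 ≈ -0.609 mcg/mL.

-0.6 mcg/mL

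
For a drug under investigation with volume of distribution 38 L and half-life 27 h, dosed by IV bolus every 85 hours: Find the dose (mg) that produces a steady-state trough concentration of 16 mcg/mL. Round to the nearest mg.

4782 mg

τ/t½ = 85/27 ≈ 3.1481, so f = (1/2)^(85/27) ≈ 0.112801.
Cmin,ss = (D/Vd)·f/(1−f), so D = Cmin,ss·Vd·(1−f)/f.
D = 16 × 38 × (1−f)/f ≈ 16 × 38 × 7.86517 ≈ 4782.02 mg.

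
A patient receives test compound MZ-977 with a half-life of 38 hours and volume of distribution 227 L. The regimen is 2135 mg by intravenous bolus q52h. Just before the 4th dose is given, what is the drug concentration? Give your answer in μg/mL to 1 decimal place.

5.6 μg/mL

f = (1/2)^(τ/t½) = (1/2)^(52/38) ≈ 0.3873.
C₀ = D/Vd = 2135/227 ≈ 9.405 μg/mL.
Before the 4th dose, 3 doses have been given. Superposition: Cmin = C₀·(f + f² + … + f^3).
≈ 9.405 × (0.3873 + 0.1500 + 0.0581) ≈ 9.405 × 0.5954 ≈ 5.600 μg/mL.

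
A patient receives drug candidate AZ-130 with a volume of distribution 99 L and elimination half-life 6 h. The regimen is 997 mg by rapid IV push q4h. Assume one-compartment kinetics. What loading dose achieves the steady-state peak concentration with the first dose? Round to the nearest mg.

2694 mg

f = (1/2)^(4/6) ≈ 0.629961; accumulation ratio R = 1/(1−f) ≈ 2.70242.
Loading dose to hit Cmax,ss on first dose: D_load = D_maint·R ≈ 997 × 2.70242 ≈ 2694.31 mg.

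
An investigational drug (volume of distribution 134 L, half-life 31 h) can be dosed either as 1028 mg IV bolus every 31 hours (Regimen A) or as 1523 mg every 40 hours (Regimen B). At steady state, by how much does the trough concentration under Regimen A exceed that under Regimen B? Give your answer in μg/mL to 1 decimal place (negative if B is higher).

Regimen A: f = (1/2)^(31/31) ≈ 0.5000; Cmin,ss = (1028/134)·f/(1−f) ≈ 7.672 μg/mL.
Regimen B: f = (1/2)^(40/31) ≈ 0.4089; Cmin,ss = (1523/134)·f/(1−f) ≈ 7.862 μg/mL.
Difference ≈ 7.672 − 7.862 ≈ -0.190 μg/mL.

-0.2 μg/mL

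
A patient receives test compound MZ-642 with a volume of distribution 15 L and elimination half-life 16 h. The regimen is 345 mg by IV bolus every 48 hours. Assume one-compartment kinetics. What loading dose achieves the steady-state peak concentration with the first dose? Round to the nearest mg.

394 mg

f = (1/2)^(48/16) ≈ 0.125000; accumulation ratio R = 1/(1−f) ≈ 1.14286.
Loading dose to hit Cmax,ss on first dose: D_load = D_maint·R ≈ 345 × 1.14286 ≈ 394.29 mg.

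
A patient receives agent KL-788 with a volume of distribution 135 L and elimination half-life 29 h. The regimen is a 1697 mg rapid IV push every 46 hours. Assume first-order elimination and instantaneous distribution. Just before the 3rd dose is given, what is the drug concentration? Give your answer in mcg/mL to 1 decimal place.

5.6 mcg/mL

f = (1/2)^(τ/t½) = (1/2)^(46/29) ≈ 0.3330.
C₀ = D/Vd = 1697/135 ≈ 12.570 mcg/mL.
Before the 3rd dose, 2 doses have been given. Superposition: Cmin = C₀·(f + f²).
≈ 12.570 × (0.3330 + 0.1109) ≈ 12.570 × 0.4439 ≈ 5.580 mcg/mL.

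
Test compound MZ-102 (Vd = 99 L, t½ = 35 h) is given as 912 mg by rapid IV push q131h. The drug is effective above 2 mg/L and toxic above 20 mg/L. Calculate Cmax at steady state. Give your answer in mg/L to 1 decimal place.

τ/t½ = 131/35 ≈ 3.7429, so fraction remaining f = (1/2)^(131/35) ≈ 0.0747.
Accumulation ratio R = 1/(1 − f) ≈ 1/0.9253 ≈ 1.0807.
Each bolus raises the concentration by D/Vd = 912/99 ≈ 9.212 mg/L.
Steady-state peak Cmax,ss = C₀·R ≈ 9.212 × 1.0807 ≈ 9.955 mg/L.
Peak 10.0 mg/L vs MTC 20 mg/L: below toxic threshold.

10.0 mg/L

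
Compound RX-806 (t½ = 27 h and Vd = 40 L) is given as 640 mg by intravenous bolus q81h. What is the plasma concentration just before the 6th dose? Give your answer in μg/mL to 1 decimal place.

f = (1/2)^(τ/t½) = (1/2)^(81/27) ≈ 0.1250.
C₀ = D/Vd = 640/40 ≈ 16.000 μg/mL.
Before the 6th dose, 5 doses have been given. Superposition: Cmin = C₀·(f + f² + … + f^5).
≈ 16.000 × (0.1250 + 0.0156 + 0.0020 + 0.0002 + 0.0000) ≈ 16.000 × 0.1428 ≈ 2.285 μg/mL.

2.3 μg/mL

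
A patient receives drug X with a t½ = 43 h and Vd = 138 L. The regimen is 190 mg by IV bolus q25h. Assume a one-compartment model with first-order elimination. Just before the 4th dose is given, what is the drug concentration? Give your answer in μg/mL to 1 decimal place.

f = (1/2)^(τ/t½) = (1/2)^(25/43) ≈ 0.6683.
C₀ = D/Vd = 190/138 ≈ 1.377 μg/mL.
Before the 4th dose, 3 doses have been given. Superposition: Cmin = C₀·(f + f² + … + f^3).
≈ 1.377 × (0.6683 + 0.4466 + 0.2985) ≈ 1.377 × 1.4134 ≈ 1.946 μg/mL.

1.9 μg/mL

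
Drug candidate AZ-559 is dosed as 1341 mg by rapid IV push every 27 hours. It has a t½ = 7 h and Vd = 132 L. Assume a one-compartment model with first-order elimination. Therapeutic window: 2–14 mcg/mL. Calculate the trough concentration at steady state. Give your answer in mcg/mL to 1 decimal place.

τ/t½ = 27/7 ≈ 3.8571, so fraction remaining f = (1/2)^(27/7) ≈ 0.0690.
At steady state, accumulation factor R = 1/(1 − e^(−kτ)) ≈ 1.0741.
Single-dose peak C₀ = D/Vd = 1341/132 ≈ 10.159 mcg/mL.
Steady-state peak Cmax,ss = C₀·R ≈ 10.159 × 1.0741 ≈ 10.912 mcg/mL.
Steady-state trough Cmin,ss = Cmax,ss·f ≈ 10.912 × 0.0690 ≈ 0.753 mcg/mL.
Trough 0.8 mcg/mL vs MEC 2 mcg/mL: subtherapeutic.

0.8 mcg/mL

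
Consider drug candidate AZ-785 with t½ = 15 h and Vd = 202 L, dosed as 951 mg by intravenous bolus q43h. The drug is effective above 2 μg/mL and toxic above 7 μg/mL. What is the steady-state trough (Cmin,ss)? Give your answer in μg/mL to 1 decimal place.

k = ln2/t½ = ln2/15 ≈ 0.046210 h⁻¹; fraction remaining f = e^(−kτ) = e^(−0.046210×43) ≈ 0.1371.
At steady state, accumulation factor R = 1/(1 − e^(−kτ)) ≈ 1.1589.
Each bolus raises the concentration by D/Vd = 951/202 ≈ 4.708 μg/mL.
Cmax,ss = C₀/(1 − f) ≈ 4.708/0.8629 ≈ 5.456 μg/mL.
Steady-state trough Cmin,ss = Cmax,ss·f ≈ 5.456 × 0.1371 ≈ 0.748 μg/mL.
Trough 0.7 μg/mL vs MEC 2 μg/mL: subtherapeutic.

0.7 μg/mL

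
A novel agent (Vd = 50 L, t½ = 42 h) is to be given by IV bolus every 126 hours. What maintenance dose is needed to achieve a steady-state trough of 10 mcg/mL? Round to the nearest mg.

τ/t½ = 126/42 ≈ 3, so f = (1/2)^(126/42) ≈ 0.125000.
Cmin,ss = (D/Vd)·f/(1−f), so D = Cmin,ss·Vd·(1−f)/f.
D = 10 × 50 × (1−f)/f ≈ 10 × 50 × 7.00000 ≈ 3500.00 mg.

3500 mg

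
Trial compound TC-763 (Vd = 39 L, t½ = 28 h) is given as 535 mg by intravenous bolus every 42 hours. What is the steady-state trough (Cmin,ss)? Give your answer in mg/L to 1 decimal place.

7.5 mg/L

Over one 42-h interval, 42/28 ≈ 1.5 half-lives elapse, leaving f ≈ 0.3536 of each dose.
Accumulation ratio R = 1/(1 − f) ≈ 1/0.6464 ≈ 1.5470.
Single-dose peak C₀ = D/Vd = 535/39 ≈ 13.718 mg/L.
Cmax,ss = C₀/(1 − f) ≈ 13.718/0.6464 ≈ 21.222 mg/L.
One interval later, Cmin,ss = Cmax,ss·e^(−kτ) ≈ 21.222 × 0.3536 ≈ 7.504 mg/L.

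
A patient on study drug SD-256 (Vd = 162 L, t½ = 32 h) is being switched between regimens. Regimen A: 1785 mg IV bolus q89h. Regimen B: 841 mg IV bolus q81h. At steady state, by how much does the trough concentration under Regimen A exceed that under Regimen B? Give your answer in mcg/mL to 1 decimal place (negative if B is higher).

Regimen A: f = (1/2)^(89/32) ≈ 0.1455; Cmin,ss = (1785/162)·f/(1−f) ≈ 1.876 mcg/mL.
Regimen B: f = (1/2)^(81/32) ≈ 0.1730; Cmin,ss = (841/162)·f/(1−f) ≈ 1.086 mcg/mL.
Difference ≈ 1.876 − 1.086 ≈ 0.790 mcg/mL.

0.8 mcg/mL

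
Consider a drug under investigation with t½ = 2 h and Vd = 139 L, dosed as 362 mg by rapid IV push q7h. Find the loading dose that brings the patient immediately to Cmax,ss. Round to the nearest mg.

397 mg

f = (1/2)^(7/2) ≈ 0.088388; accumulation ratio R = 1/(1−f) ≈ 1.09696.
Loading dose to hit Cmax,ss on first dose: D_load = D_maint·R ≈ 362 × 1.09696 ≈ 397.10 mg.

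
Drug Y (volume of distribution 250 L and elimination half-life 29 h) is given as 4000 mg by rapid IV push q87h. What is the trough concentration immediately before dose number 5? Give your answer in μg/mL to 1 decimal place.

f = (1/2)^(τ/t½) = (1/2)^(87/29) ≈ 0.1250.
C₀ = D/Vd = 4000/250 ≈ 16.000 μg/mL.
Before the 5th dose, 4 doses have been given. Superposition: Cmin = C₀·(f + f² + … + f^4).
≈ 16.000 × (0.1250 + 0.0156 + 0.0020 + 0.0002) ≈ 16.000 × 0.1428 ≈ 2.285 μg/mL.

2.3 μg/mL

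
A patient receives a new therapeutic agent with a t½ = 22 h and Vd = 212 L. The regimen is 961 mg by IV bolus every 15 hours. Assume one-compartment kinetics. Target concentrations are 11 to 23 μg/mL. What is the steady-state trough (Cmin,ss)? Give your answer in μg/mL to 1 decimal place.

7.5 μg/mL

τ/t½ = 15/22 ≈ 0.68182, so fraction remaining f = (1/2)^(15/22) ≈ 0.6234.
Single-dose peak C₀ = D/Vd = 961/212 ≈ 4.533 μg/mL.
Steady-state trough Cmin,ss = C₀·f/(1−f) ≈ 4.533 × 0.6234/0.3766 ≈ 7.504 μg/mL.
Trough 7.5 μg/mL vs MEC 11 μg/mL: subtherapeutic.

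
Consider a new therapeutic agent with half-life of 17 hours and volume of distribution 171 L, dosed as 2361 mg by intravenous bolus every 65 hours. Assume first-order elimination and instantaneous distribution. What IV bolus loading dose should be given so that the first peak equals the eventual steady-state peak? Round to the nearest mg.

f = (1/2)^(65/17) ≈ 0.070632; accumulation ratio R = 1/(1−f) ≈ 1.07600.
Loading dose to hit Cmax,ss on first dose: D_load = D_maint·R ≈ 2361 × 1.07600 ≈ 2540.44 mg.

2540 mg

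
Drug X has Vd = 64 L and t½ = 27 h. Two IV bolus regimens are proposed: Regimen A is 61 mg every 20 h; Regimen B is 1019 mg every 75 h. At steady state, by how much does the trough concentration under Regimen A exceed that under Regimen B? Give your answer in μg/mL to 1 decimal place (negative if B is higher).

Regimen A: f = (1/2)^(20/27) ≈ 0.5984; Cmin,ss = (61/64)·f/(1−f) ≈ 1.420 μg/mL.
Regimen B: f = (1/2)^(75/27) ≈ 0.1458; Cmin,ss = (1019/64)·f/(1−f) ≈ 2.718 μg/mL.
Difference ≈ 1.420 − 2.718 ≈ -1.298 μg/mL.

-1.3 μg/mL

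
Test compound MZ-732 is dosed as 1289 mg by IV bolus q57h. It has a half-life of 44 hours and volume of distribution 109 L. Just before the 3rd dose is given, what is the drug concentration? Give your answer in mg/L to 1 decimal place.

f = (1/2)^(τ/t½) = (1/2)^(57/44) ≈ 0.4074.
C₀ = D/Vd = 1289/109 ≈ 11.826 mg/L.
Before the 3rd dose, 2 doses have been given. Superposition: Cmin = C₀·(f + f²).
≈ 11.826 × (0.4074 + 0.1660) ≈ 11.826 × 0.5734 ≈ 6.781 mg/L.

6.8 mg/L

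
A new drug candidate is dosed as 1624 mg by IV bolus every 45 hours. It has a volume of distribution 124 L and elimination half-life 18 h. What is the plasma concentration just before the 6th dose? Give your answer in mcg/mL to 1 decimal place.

f = (1/2)^(τ/t½) = (1/2)^(45/18) ≈ 0.1768.
C₀ = D/Vd = 1624/124 ≈ 13.097 mcg/mL.
Before the 6th dose, 5 doses have been given. Superposition: Cmin = C₀·(f + f² + … + f^5).
≈ 13.097 × (0.1768 + 0.0313 + 0.0055 + 0.0010 + 0.0002) ≈ 13.097 × 0.2148 ≈ 2.813 mcg/mL.

2.8 mcg/mL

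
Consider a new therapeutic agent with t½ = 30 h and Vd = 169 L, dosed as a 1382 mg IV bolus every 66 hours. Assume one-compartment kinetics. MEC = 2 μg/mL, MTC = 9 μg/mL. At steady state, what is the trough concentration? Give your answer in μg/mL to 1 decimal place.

2.3 μg/mL

τ/t½ = 66/30 ≈ 2.2, so fraction remaining f = (1/2)^(66/30) ≈ 0.2176.
Each bolus raises the concentration by D/Vd = 1382/169 ≈ 8.178 μg/mL.
Steady-state trough Cmin,ss = C₀·f/(1−f) ≈ 8.178 × 0.2176/0.7824 ≈ 2.274 μg/mL.
Trough 2.3 μg/mL vs MEC 2 μg/mL: adequate.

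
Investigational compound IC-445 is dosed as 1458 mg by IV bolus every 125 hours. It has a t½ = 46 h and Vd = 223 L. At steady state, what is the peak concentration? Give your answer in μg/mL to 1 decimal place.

7.7 μg/mL

Over one 125-h interval, 125/46 ≈ 2.7174 half-lives elapse, leaving f ≈ 0.1520 of each dose.
At steady state, accumulation factor R = 1/(1 − e^(−kτ)) ≈ 1.1792.
Each bolus raises the concentration by D/Vd = 1458/223 ≈ 6.538 μg/mL.
Cmax,ss = C₀/(1 − f) ≈ 6.538/0.8480 ≈ 7.710 μg/mL.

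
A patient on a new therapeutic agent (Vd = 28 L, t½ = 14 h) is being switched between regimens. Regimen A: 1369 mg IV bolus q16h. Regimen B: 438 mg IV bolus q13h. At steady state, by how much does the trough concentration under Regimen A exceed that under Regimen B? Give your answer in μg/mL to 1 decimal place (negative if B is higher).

Regimen A: f = (1/2)^(16/14) ≈ 0.4529; Cmin,ss = (1369/28)·f/(1−f) ≈ 40.474 μg/mL.
Regimen B: f = (1/2)^(13/14) ≈ 0.5254; Cmin,ss = (438/28)·f/(1−f) ≈ 17.317 μg/mL.
Difference ≈ 40.474 − 17.317 ≈ 23.157 μg/mL.

23.2 μg/mL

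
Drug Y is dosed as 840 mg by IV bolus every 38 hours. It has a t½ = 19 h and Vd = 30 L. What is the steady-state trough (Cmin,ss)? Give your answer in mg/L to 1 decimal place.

9.3 mg/L

τ = 38 h = 2 half-lives, so f = (1/2)^2 = 0.25.
At steady state, R = 1/(1 − 0.25) = 4/3.
Single-dose peak C₀ = D/Vd = 840/30 = 28 mg/L.
Steady-state peak Cmax,ss = C₀·R = 28 × 4/3 ≈ 37.333 mg/L.
Steady-state trough Cmin,ss = Cmax,ss·f ≈ 37.333 × 0.25 ≈ 9.333 mg/L.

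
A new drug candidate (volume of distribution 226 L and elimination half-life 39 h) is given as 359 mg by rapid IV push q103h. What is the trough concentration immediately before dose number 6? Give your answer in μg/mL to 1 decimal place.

f = (1/2)^(τ/t½) = (1/2)^(103/39) ≈ 0.1603.
C₀ = D/Vd = 359/226 ≈ 1.588 μg/mL.
Before the 6th dose, 5 doses have been given. Superposition: Cmin = C₀·(f + f² + … + f^5).
≈ 1.588 × (0.1603 + 0.0257 + 0.0041 + 0.0007 + 0.0001) ≈ 1.588 × 0.1909 ≈ 0.303 μg/mL.

0.3 μg/mL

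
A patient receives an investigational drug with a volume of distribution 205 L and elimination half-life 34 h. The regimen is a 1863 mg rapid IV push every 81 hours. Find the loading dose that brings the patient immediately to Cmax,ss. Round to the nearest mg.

f = (1/2)^(81/34) ≈ 0.191796; accumulation ratio R = 1/(1−f) ≈ 1.23731.
Loading dose to hit Cmax,ss on first dose: D_load = D_maint·R ≈ 1863 × 1.23731 ≈ 2305.11 mg.

2305 mg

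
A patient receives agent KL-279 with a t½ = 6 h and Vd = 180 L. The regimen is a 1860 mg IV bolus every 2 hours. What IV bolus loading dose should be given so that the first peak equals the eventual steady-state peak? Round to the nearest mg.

f = (1/2)^(2/6) ≈ 0.793701; accumulation ratio R = 1/(1−f) ≈ 4.84733.
Loading dose to hit Cmax,ss on first dose: D_load = D_maint·R ≈ 1860 × 4.84733 ≈ 9016.03 mg.

9016 mg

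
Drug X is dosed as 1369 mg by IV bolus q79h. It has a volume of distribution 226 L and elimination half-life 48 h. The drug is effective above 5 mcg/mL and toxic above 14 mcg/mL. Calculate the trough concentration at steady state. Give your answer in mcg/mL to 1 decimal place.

Over one 79-h interval, 79/48 ≈ 1.6458 half-lives elapse, leaving f ≈ 0.3196 of each dose.
Accumulation ratio R = 1/(1 − f) ≈ 1/0.6804 ≈ 1.4697.
Single-dose peak C₀ = D/Vd = 1369/226 ≈ 6.058 mcg/mL.
Cmax,ss = C₀/(1 − f) ≈ 6.058/0.6804 ≈ 8.904 mcg/mL.
One interval later, Cmin,ss = Cmax,ss·e^(−kτ) ≈ 8.904 × 0.3196 ≈ 2.846 mcg/mL.
Trough 2.8 mcg/mL vs MEC 5 mcg/mL: subtherapeutic.

2.8 mcg/mL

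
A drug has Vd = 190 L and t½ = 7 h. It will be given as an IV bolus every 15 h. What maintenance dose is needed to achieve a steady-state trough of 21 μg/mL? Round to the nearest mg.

13631 mg

τ/t½ = 15/7 ≈ 2.1429, so f = (1/2)^(15/7) ≈ 0.226431.
Cmin,ss = (D/Vd)·f/(1−f), so D = Cmin,ss·Vd·(1−f)/f.
D = 21 × 190 × (1−f)/f ≈ 21 × 190 × 3.41636 ≈ 13631.28 mg.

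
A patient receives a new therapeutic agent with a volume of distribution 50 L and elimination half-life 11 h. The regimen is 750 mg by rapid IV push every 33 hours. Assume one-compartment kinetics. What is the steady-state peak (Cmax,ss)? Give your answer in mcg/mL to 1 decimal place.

The dosing interval is 3 half-lives, so f = 2^(−3) = 0.125.
At steady state, R = 1/(1 − 0.125) = 8/7.
Single-dose peak C₀ = D/Vd = 750/50 = 15 mcg/mL.
Steady-state peak Cmax,ss = C₀·R = 15 × 8/7 ≈ 17.143 mcg/mL.

17.1 mcg/mL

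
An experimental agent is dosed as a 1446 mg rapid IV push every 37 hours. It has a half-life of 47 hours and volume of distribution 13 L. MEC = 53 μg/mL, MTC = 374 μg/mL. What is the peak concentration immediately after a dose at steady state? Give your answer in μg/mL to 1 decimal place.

264.5 μg/mL

τ/t½ = 37/47 ≈ 0.78723, so fraction remaining f = (1/2)^(37/47) ≈ 0.5795.
At steady state, accumulation factor R = 1/(1 − e^(−kτ)) ≈ 2.3781.
Single-dose peak C₀ = D/Vd = 1446/13 ≈ 111.231 μg/mL.
Steady-state peak Cmax,ss = C₀·R ≈ 111.231 × 2.3781 ≈ 264.518 μg/mL.
Peak 264.5 μg/mL vs MTC 374 μg/mL: below toxic threshold.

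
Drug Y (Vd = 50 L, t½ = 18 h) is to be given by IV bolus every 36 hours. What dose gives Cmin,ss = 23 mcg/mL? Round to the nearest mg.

3450 mg

τ/t½ = 36/18 ≈ 2, so f = (1/2)^(36/18) ≈ 0.250000.
Cmin,ss = (D/Vd)·f/(1−f), so D = Cmin,ss·Vd·(1−f)/f.
D = 23 × 50 × (1−f)/f ≈ 23 × 50 × 3.00000 ≈ 3450.00 mg.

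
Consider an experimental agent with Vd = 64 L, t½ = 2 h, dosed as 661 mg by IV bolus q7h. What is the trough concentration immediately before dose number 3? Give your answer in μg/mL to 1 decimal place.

f = (1/2)^(τ/t½) = (1/2)^(7/2) ≈ 0.0884.
C₀ = D/Vd = 661/64 ≈ 10.328 μg/mL.
Before the 3rd dose, 2 doses have been given. Superposition: Cmin = C₀·(f + f²).
≈ 10.328 × (0.0884 + 0.0078) ≈ 10.328 × 0.0962 ≈ 0.994 μg/mL.

1.0 μg/mL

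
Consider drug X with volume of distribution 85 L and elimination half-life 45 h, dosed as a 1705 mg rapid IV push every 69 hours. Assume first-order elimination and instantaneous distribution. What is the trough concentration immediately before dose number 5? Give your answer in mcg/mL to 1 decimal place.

10.4 mcg/mL

f = (1/2)^(τ/t½) = (1/2)^(69/45) ≈ 0.3455.
C₀ = D/Vd = 1705/85 ≈ 20.059 mcg/mL.
Before the 5th dose, 4 doses have been given. Superposition: Cmin = C₀·(f + f² + … + f^4).
≈ 20.059 × (0.3455 + 0.1194 + 0.0412 + 0.0142) ≈ 20.059 × 0.5203 ≈ 10.437 mcg/mL.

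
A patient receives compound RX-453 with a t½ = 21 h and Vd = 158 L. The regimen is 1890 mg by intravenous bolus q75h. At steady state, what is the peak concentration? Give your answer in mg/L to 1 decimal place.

13.1 mg/L

k = ln2/t½ = ln2/21 ≈ 0.033007 h⁻¹; fraction remaining f = e^(−kτ) = e^(−0.033007×75) ≈ 0.0841.
At steady state, accumulation factor R = 1/(1 − e^(−kτ)) ≈ 1.0918.
Each bolus raises the concentration by D/Vd = 1890/158 ≈ 11.962 mg/L.
Steady-state peak Cmax,ss = C₀·R ≈ 11.962 × 1.0918 ≈ 13.060 mg/L.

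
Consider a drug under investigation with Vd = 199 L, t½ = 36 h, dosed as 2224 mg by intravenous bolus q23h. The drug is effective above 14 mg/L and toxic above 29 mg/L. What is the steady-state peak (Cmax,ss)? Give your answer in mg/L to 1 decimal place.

τ/t½ = 23/36 ≈ 0.63889, so fraction remaining f = (1/2)^(23/36) ≈ 0.6422.
Accumulation ratio R = 1/(1 − f) ≈ 1/0.3578 ≈ 2.7949.
Single-dose peak C₀ = D/Vd = 2224/199 ≈ 11.176 mg/L.
Cmax,ss = C₀/(1 − f) ≈ 11.176/0.3578 ≈ 31.235 mg/L.
Peak 31.2 mg/L vs MTC 29 mg/L: exceeds toxic threshold.

31.2 mg/L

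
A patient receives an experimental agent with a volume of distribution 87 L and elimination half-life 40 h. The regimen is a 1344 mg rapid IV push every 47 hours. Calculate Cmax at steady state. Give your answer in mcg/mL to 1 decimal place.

k = ln2/t½ = ln2/40 ≈ 0.017329 h⁻¹; fraction remaining f = e^(−kτ) = e^(−0.017329×47) ≈ 0.4429.
At steady state, accumulation factor R = 1/(1 − e^(−kτ)) ≈ 1.7950.
Single-dose peak C₀ = D/Vd = 1344/87 ≈ 15.448 mcg/mL.
Steady-state peak Cmax,ss = C₀·R ≈ 15.448 × 1.7950 ≈ 27.729 mcg/mL.

27.7 mcg/mL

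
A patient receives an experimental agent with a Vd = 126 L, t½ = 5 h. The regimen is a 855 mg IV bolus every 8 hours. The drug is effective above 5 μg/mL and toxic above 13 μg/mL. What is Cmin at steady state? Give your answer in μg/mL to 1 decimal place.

3.3 μg/mL

τ/t½ = 8/5 ≈ 1.6, so fraction remaining f = (1/2)^(8/5) ≈ 0.3299.
Accumulation ratio R = 1/(1 − f) ≈ 1/0.6701 ≈ 1.4923.
Each bolus raises the concentration by D/Vd = 855/126 ≈ 6.786 μg/mL.
Cmax,ss = C₀/(1 − f) ≈ 6.786/0.6701 ≈ 10.127 μg/mL.
One interval later, Cmin,ss = Cmax,ss·e^(−kτ) ≈ 10.127 × 0.3299 ≈ 3.341 μg/mL.
Trough 3.3 μg/mL vs MEC 5 μg/mL: subtherapeutic.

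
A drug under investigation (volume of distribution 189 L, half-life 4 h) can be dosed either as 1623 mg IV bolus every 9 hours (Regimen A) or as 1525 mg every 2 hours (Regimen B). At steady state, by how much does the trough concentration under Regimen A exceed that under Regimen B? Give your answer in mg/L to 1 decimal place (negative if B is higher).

Regimen A: f = (1/2)^(9/4) ≈ 0.2102; Cmin,ss = (1623/189)·f/(1−f) ≈ 2.285 mg/L.
Regimen B: f = (1/2)^(2/4) ≈ 0.7071; Cmin,ss = (1525/189)·f/(1−f) ≈ 19.479 mg/L.
Difference ≈ 2.285 − 19.479 ≈ -17.194 mg/L.

-17.2 mg/L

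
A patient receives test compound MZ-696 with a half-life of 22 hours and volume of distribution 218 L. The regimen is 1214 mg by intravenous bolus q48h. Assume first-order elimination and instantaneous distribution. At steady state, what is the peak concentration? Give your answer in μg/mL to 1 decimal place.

τ/t½ = 48/22 ≈ 2.1818, so fraction remaining f = (1/2)^(48/22) ≈ 0.2204.
At steady state, accumulation factor R = 1/(1 − e^(−kτ)) ≈ 1.2827.
Single-dose peak C₀ = D/Vd = 1214/218 ≈ 5.569 μg/mL.
Cmax,ss = C₀/(1 − f) ≈ 5.569/0.7796 ≈ 7.143 μg/mL.

7.1 μg/mL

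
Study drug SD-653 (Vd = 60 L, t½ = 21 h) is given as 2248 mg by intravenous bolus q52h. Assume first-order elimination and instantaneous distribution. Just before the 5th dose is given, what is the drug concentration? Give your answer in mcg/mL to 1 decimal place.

8.2 mcg/mL

f = (1/2)^(τ/t½) = (1/2)^(52/21) ≈ 0.1797.
C₀ = D/Vd = 2248/60 ≈ 37.467 mcg/mL.
Before the 5th dose, 4 doses have been given. Superposition: Cmin = C₀·(f + f² + … + f^4).
≈ 37.467 × (0.1797 + 0.0323 + 0.0058 + 0.0010) ≈ 37.467 × 0.2188 ≈ 8.198 mcg/mL.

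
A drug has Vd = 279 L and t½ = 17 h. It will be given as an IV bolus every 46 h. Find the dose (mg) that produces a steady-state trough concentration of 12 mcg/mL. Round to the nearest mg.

τ/t½ = 46/17 ≈ 2.7059, so f = (1/2)^(46/17) ≈ 0.153267.
Cmin,ss = (D/Vd)·f/(1−f), so D = Cmin,ss·Vd·(1−f)/f.
D = 12 × 279 × (1−f)/f ≈ 12 × 279 × 5.52456 ≈ 18496.23 mg.

18496 mg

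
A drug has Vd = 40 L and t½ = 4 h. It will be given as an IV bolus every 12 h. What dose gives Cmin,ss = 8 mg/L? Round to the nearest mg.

τ/t½ = 12/4 ≈ 3, so f = (1/2)^(12/4) ≈ 0.125000.
Cmin,ss = (D/Vd)·f/(1−f), so D = Cmin,ss·Vd·(1−f)/f.
D = 8 × 40 × (1−f)/f ≈ 8 × 40 × 7.00000 ≈ 2240.00 mg.

2240 mg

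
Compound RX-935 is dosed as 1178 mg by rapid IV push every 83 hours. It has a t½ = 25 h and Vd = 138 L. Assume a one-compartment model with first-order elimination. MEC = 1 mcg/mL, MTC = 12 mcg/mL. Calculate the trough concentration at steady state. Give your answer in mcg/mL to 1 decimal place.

0.9 mcg/mL

Over one 83-h interval, 83/25 ≈ 3.32 half-lives elapse, leaving f ≈ 0.1001 of each dose.
At steady state, accumulation factor R = 1/(1 − e^(−kτ)) ≈ 1.1112.
Single-dose peak C₀ = D/Vd = 1178/138 ≈ 8.536 mcg/mL.
Steady-state peak Cmax,ss = C₀·R ≈ 8.536 × 1.1112 ≈ 9.485 mcg/mL.
Steady-state trough Cmin,ss = Cmax,ss·f ≈ 9.485 × 0.1001 ≈ 0.949 mcg/mL.
Trough 0.9 mcg/mL vs MEC 1 mcg/mL: subtherapeutic.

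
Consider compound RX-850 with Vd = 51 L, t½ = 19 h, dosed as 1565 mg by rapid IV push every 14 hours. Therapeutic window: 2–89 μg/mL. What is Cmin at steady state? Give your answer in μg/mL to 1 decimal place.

46.0 μg/mL

k = ln2/t½ = ln2/19 ≈ 0.036481 h⁻¹; fraction remaining f = e^(−kτ) = e^(−0.036481×14) ≈ 0.6001.
At steady state, accumulation factor R = 1/(1 − e^(−kτ)) ≈ 2.5006.
Each bolus raises the concentration by D/Vd = 1565/51 ≈ 30.686 μg/mL.
Cmax,ss = C₀/(1 − f) ≈ 30.686/0.3999 ≈ 76.734 μg/mL.
One interval later, Cmin,ss = Cmax,ss·e^(−kτ) ≈ 76.734 × 0.6001 ≈ 46.048 μg/mL.
Trough 46.0 μg/mL vs MEC 2 μg/mL: adequate.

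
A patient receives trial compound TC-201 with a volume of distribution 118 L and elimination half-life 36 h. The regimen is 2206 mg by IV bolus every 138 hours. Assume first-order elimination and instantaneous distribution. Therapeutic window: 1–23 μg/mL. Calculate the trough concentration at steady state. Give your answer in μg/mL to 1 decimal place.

1.4 μg/mL

Over one 138-h interval, 138/36 ≈ 3.8333 half-lives elapse, leaving f ≈ 0.0702 of each dose.
At steady state, accumulation factor R = 1/(1 − e^(−kτ)) ≈ 1.0755.
Single-dose peak C₀ = D/Vd = 2206/118 ≈ 18.695 μg/mL.
Cmax,ss = C₀/(1 − f) ≈ 18.695/0.9298 ≈ 20.106 μg/mL.
Steady-state trough Cmin,ss = Cmax,ss·f ≈ 20.106 × 0.0702 ≈ 1.411 μg/mL.
Trough 1.4 μg/mL vs MEC 1 μg/mL: adequate.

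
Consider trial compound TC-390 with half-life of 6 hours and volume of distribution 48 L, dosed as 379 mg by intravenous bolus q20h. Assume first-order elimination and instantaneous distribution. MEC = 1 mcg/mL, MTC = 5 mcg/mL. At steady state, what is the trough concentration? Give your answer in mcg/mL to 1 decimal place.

Over one 20-h interval, 20/6 ≈ 3.3333 half-lives elapse, leaving f ≈ 0.0992 of each dose.
Each bolus raises the concentration by D/Vd = 379/48 ≈ 7.896 mcg/mL.
Steady-state trough Cmin,ss = C₀·f/(1−f) ≈ 7.896 × 0.0992/0.9008 ≈ 0.870 mcg/mL.
Trough 0.9 mcg/mL vs MEC 1 mcg/mL: subtherapeutic.

0.9 mcg/mL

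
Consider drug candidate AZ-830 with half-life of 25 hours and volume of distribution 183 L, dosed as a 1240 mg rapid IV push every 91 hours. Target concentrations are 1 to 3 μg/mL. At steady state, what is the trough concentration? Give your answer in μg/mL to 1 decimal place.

0.6 μg/mL

Over one 91-h interval, 91/25 ≈ 3.64 half-lives elapse, leaving f ≈ 0.0802 of each dose.
Accumulation ratio R = 1/(1 − f) ≈ 1/0.9198 ≈ 1.0872.
Each bolus raises the concentration by D/Vd = 1240/183 ≈ 6.776 μg/mL.
Steady-state peak Cmax,ss = C₀·R ≈ 6.776 × 1.0872 ≈ 7.367 μg/mL.
Steady-state trough Cmin,ss = Cmax,ss·f ≈ 7.367 × 0.0802 ≈ 0.591 μg/mL.
Trough 0.6 μg/mL vs MEC 1 μg/mL: subtherapeutic.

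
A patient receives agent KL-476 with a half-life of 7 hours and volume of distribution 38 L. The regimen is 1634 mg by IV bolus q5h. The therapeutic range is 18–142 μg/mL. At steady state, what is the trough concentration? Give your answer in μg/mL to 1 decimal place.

Over one 5-h interval, 5/7 ≈ 0.71429 half-lives elapse, leaving f ≈ 0.6095 of each dose.
Accumulation ratio R = 1/(1 − f) ≈ 1/0.3905 ≈ 2.5608.
Single-dose peak C₀ = D/Vd = 1634/38 ≈ 43.000 μg/mL.
Steady-state peak Cmax,ss = C₀·R ≈ 43.000 × 2.5608 ≈ 110.114 μg/mL.
Steady-state trough Cmin,ss = Cmax,ss·f ≈ 110.114 × 0.6095 ≈ 67.114 μg/mL.
Trough 67.1 μg/mL vs MEC 18 μg/mL: adequate.

67.1 μg/mL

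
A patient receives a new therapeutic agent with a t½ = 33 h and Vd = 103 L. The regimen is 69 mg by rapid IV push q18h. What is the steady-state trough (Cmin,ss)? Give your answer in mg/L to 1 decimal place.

1.5 mg/L

τ/t½ = 18/33 ≈ 0.54545, so fraction remaining f = (1/2)^(18/33) ≈ 0.6852.
At steady state, accumulation factor R = 1/(1 − e^(−kτ)) ≈ 3.1766.
Each bolus raises the concentration by D/Vd = 69/103 ≈ 0.670 mg/L.
Cmax,ss = C₀/(1 − f) ≈ 0.670/0.3148 ≈ 2.128 mg/L.
Steady-state trough Cmin,ss = Cmax,ss·f ≈ 2.128 × 0.6852 ≈ 1.458 mg/L.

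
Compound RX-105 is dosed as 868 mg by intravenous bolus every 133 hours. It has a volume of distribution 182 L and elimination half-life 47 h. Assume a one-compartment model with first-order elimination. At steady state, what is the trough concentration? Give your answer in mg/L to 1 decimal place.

0.8 mg/L

τ/t½ = 133/47 ≈ 2.8298, so fraction remaining f = (1/2)^(133/47) ≈ 0.1407.
Single-dose peak C₀ = D/Vd = 868/182 ≈ 4.769 mg/L.
Steady-state trough Cmin,ss = C₀·f/(1−f) ≈ 4.769 × 0.1407/0.8593 ≈ 0.781 mg/L.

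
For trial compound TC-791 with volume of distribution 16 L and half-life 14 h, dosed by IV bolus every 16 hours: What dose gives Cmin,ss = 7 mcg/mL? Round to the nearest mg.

135 mg

τ/t½ = 16/14 ≈ 1.1429, so f = (1/2)^(16/14) ≈ 0.452862.
Cmin,ss = (D/Vd)·f/(1−f), so D = Cmin,ss·Vd·(1−f)/f.
D = 7 × 16 × (1−f)/f ≈ 7 × 16 × 1.20818 ≈ 135.32 mg.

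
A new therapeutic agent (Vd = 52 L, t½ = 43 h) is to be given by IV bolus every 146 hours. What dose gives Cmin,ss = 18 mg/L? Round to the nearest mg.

τ/t½ = 146/43 ≈ 3.3953, so f = (1/2)^(146/43) ≈ 0.095038.
Cmin,ss = (D/Vd)·f/(1−f), so D = Cmin,ss·Vd·(1−f)/f.
D = 18 × 52 × (1−f)/f ≈ 18 × 52 × 9.52211 ≈ 8912.69 mg.

8913 mg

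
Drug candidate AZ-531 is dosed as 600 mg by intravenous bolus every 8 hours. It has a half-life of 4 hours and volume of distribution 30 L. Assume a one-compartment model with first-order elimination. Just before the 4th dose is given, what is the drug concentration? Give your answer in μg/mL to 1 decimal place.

6.6 μg/mL

f = (1/2)^(τ/t½) = (1/2)^(8/4) ≈ 0.2500.
C₀ = D/Vd = 600/30 ≈ 20.000 μg/mL.
Before the 4th dose, 3 doses have been given. Superposition: Cmin = C₀·(f + f² + … + f^3).
≈ 20.000 × (0.2500 + 0.0625 + 0.0156) ≈ 20.000 × 0.3281 ≈ 6.562 μg/mL.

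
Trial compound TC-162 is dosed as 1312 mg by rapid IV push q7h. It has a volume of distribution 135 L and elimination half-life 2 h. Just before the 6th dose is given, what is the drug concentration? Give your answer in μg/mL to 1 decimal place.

f = (1/2)^(τ/t½) = (1/2)^(7/2) ≈ 0.0884.
C₀ = D/Vd = 1312/135 ≈ 9.719 μg/mL.
Before the 6th dose, 5 doses have been given. Superposition: Cmin = C₀·(f + f² + … + f^5).
≈ 9.719 × (0.0884 + 0.0078 + 0.0007 + 0.0001 + 0.0000) ≈ 9.719 × 0.0970 ≈ 0.943 μg/mL.

0.9 μg/mL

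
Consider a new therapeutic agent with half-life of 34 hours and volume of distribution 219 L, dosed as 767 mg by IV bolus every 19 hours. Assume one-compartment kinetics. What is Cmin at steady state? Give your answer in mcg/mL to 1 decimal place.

7.4 mcg/mL

τ/t½ = 19/34 ≈ 0.55882, so fraction remaining f = (1/2)^(19/34) ≈ 0.6789.
At steady state, accumulation factor R = 1/(1 − e^(−kτ)) ≈ 3.1143.
Each bolus raises the concentration by D/Vd = 767/219 ≈ 3.502 mcg/mL.
Steady-state peak Cmax,ss = C₀·R ≈ 3.502 × 3.1143 ≈ 10.906 mcg/mL.
One interval later, Cmin,ss = Cmax,ss·e^(−kτ) ≈ 10.906 × 0.6789 ≈ 7.404 mcg/mL.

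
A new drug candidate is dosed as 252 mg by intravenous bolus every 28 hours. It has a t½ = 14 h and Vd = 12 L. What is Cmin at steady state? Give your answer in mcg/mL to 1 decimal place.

7.0 mcg/mL

The dosing interval is 2 half-lives, so f = 2^(−2) = 0.25.
Accumulation ratio R = 1/(1 − f) = 1/0.75 = 4/3.
Single-dose peak C₀ = D/Vd = 252/12 = 21 mcg/mL.
Steady-state peak Cmax,ss = C₀·R = 21 × 4/3 ≈ 28.000 mcg/mL.
Steady-state trough Cmin,ss = Cmax,ss·f ≈ 28.000 × 0.25 ≈ 7.000 mcg/mL.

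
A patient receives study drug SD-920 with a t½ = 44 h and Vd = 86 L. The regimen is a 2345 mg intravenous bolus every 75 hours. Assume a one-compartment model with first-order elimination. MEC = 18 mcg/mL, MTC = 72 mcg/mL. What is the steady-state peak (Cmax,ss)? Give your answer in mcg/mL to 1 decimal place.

τ/t½ = 75/44 ≈ 1.7045, so fraction remaining f = (1/2)^(75/44) ≈ 0.3068.
Accumulation ratio R = 1/(1 − f) ≈ 1/0.6932 ≈ 1.4426.
Each bolus raises the concentration by D/Vd = 2345/86 ≈ 27.267 mcg/mL.
Steady-state peak Cmax,ss = C₀·R ≈ 27.267 × 1.4426 ≈ 39.335 mcg/mL.
Peak 39.3 mcg/mL vs MTC 72 mcg/mL: below toxic threshold.

39.3 mcg/mL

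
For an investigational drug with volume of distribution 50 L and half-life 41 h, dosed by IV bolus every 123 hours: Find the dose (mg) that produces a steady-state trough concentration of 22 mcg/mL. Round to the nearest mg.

τ/t½ = 123/41 ≈ 3, so f = (1/2)^(123/41) ≈ 0.125000.
Cmin,ss = (D/Vd)·f/(1−f), so D = Cmin,ss·Vd·(1−f)/f.
D = 22 × 50 × (1−f)/f ≈ 22 × 50 × 7.00000 ≈ 7700.00 mg.

7700 mg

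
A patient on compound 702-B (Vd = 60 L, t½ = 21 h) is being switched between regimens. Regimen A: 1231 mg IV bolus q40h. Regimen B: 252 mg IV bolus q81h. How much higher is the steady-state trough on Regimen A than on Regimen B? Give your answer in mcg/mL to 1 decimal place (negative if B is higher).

Regimen A: f = (1/2)^(40/21) ≈ 0.2671; Cmin,ss = (1231/60)·f/(1−f) ≈ 7.477 mcg/mL.
Regimen B: f = (1/2)^(81/21) ≈ 0.0690; Cmin,ss = (252/60)·f/(1−f) ≈ 0.311 mcg/mL.
Difference ≈ 7.477 − 0.311 ≈ 7.166 mcg/mL.

7.2 mcg/mL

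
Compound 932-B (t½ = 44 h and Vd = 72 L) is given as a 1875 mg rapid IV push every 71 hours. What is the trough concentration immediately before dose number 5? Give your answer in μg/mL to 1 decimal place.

12.5 μg/mL

f = (1/2)^(τ/t½) = (1/2)^(71/44) ≈ 0.3268.
C₀ = D/Vd = 1875/72 ≈ 26.042 μg/mL.
Before the 5th dose, 4 doses have been given. Superposition: Cmin = C₀·(f + f² + … + f^4).
≈ 26.042 × (0.3268 + 0.1068 + 0.0349 + 0.0114) ≈ 26.042 × 0.4799 ≈ 12.498 μg/mL.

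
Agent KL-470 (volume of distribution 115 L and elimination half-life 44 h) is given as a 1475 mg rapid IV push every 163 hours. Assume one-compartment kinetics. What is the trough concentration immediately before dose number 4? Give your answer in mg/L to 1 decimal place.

f = (1/2)^(τ/t½) = (1/2)^(163/44) ≈ 0.0767.
C₀ = D/Vd = 1475/115 ≈ 12.826 mg/L.
Before the 4th dose, 3 doses have been given. Superposition: Cmin = C₀·(f + f² + … + f^3).
≈ 12.826 × (0.0767 + 0.0059 + 0.0005) ≈ 12.826 × 0.0831 ≈ 1.066 mg/L.

1.1 mg/L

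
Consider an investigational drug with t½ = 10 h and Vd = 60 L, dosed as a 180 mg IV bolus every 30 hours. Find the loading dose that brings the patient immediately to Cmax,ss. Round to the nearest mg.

206 mg

f = (1/2)^(30/10) ≈ 0.125000; accumulation ratio R = 1/(1−f) ≈ 1.14286.
Loading dose to hit Cmax,ss on first dose: D_load = D_maint·R ≈ 180 × 1.14286 ≈ 205.71 mg.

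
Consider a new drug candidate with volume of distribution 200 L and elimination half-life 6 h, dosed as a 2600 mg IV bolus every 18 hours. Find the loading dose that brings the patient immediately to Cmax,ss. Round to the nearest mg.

2971 mg

f = (1/2)^(18/6) ≈ 0.125000; accumulation ratio R = 1/(1−f) ≈ 1.14286.
Loading dose to hit Cmax,ss on first dose: D_load = D_maint·R ≈ 2600 × 1.14286 ≈ 2971.44 mg.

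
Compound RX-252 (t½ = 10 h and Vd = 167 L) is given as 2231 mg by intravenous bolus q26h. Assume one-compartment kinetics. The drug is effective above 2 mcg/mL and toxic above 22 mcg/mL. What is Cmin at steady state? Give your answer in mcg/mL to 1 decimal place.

Over one 26-h interval, 26/10 ≈ 2.6 half-lives elapse, leaving f ≈ 0.1649 of each dose.
Accumulation ratio R = 1/(1 − f) ≈ 1/0.8351 ≈ 1.1975.
Each bolus raises the concentration by D/Vd = 2231/167 ≈ 13.359 mcg/mL.
Steady-state peak Cmax,ss = C₀·R ≈ 13.359 × 1.1975 ≈ 15.997 mcg/mL.
Steady-state trough Cmin,ss = Cmax,ss·f ≈ 15.997 × 0.1649 ≈ 2.638 mcg/mL.
Trough 2.6 mcg/mL vs MEC 2 mcg/mL: adequate.

2.6 mcg/mL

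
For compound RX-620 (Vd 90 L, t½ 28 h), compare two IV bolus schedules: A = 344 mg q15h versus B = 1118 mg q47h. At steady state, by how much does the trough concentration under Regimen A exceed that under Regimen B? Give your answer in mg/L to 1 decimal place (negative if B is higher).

2.9 mg/L

Regimen A: f = (1/2)^(15/28) ≈ 0.6898; Cmin,ss = (344/90)·f/(1−f) ≈ 8.500 mg/L.
Regimen B: f = (1/2)^(47/28) ≈ 0.3124; Cmin,ss = (1118/90)·f/(1−f) ≈ 5.644 mg/L.
Difference ≈ 8.500 − 5.644 ≈ 2.856 mg/L.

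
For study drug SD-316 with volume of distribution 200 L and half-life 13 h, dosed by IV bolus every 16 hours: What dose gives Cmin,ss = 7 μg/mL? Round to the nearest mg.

1886 mg

τ/t½ = 16/13 ≈ 1.2308, so f = (1/2)^(16/13) ≈ 0.426090.
Cmin,ss = (D/Vd)·f/(1−f), so D = Cmin,ss·Vd·(1−f)/f.
D = 7 × 200 × (1−f)/f ≈ 7 × 200 × 1.34692 ≈ 1885.69 mg.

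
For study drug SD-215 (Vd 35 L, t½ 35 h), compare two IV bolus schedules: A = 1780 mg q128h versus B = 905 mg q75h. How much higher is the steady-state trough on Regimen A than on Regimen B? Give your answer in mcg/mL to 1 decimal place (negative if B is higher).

Regimen A: f = (1/2)^(128/35) ≈ 0.0793; Cmin,ss = (1780/35)·f/(1−f) ≈ 4.380 mcg/mL.
Regimen B: f = (1/2)^(75/35) ≈ 0.2264; Cmin,ss = (905/35)·f/(1−f) ≈ 7.567 mcg/mL.
Difference ≈ 4.380 − 7.567 ≈ -3.187 mcg/mL.

-3.2 mcg/mL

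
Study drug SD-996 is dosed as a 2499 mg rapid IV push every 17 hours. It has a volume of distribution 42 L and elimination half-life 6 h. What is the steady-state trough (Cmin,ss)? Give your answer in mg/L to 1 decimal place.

Over one 17-h interval, 17/6 ≈ 2.8333 half-lives elapse, leaving f ≈ 0.1403 of each dose.
At steady state, accumulation factor R = 1/(1 − e^(−kτ)) ≈ 1.1632.
Each bolus raises the concentration by D/Vd = 2499/42 ≈ 59.500 mg/L.
Steady-state peak Cmax,ss = C₀·R ≈ 59.500 × 1.1632 ≈ 69.210 mg/L.
One interval later, Cmin,ss = Cmax,ss·e^(−kτ) ≈ 69.210 × 0.1403 ≈ 9.710 mg/L.

9.7 mg/L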